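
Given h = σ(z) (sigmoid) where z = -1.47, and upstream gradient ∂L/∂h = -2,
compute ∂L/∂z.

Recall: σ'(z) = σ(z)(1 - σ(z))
∂L/∂z = -0.304

σ(-1.47) = 0.1869
σ'(-1.47) = σ(-1.47)(1 - σ(-1.47)) = 0.1869 × 0.8131 = 0.152
∂L/∂z = ∂L/∂h · σ'(z) = -2 × 0.152 = -0.304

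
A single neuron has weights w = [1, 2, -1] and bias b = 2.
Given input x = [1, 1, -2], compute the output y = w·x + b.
y = 7

y = (1)(1) + (2)(1) + (-1)(-2) + 2 = 7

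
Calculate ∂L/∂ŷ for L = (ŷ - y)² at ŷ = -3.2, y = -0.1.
∂L/∂ŷ = -6.2

∂L/∂ŷ = 2(ŷ - y) = 2(-3.2 - -0.1) = 2(-3.1) = -6.2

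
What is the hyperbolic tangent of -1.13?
-0.811

tanh(-1.13) = (e^(-1.13) - e^(1.13))/(e^(-1.13) + e^(1.13)) = -0.811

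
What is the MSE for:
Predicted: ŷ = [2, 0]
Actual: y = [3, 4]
MSE = 8.5

MSE = (1/2)((2-3)² + (0-4)²) = (1/2)(1 + 16) = 8.5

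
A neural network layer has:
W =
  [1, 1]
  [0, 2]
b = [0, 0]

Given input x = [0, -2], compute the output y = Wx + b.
y = [-2, -4]

Wx = [1×0 + 1×-2, 0×0 + 2×-2]
   = [-2, -4]
y = Wx + b = [-2 + 0, -4 + 0] = [-2, -4]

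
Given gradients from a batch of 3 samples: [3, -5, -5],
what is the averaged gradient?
Average gradient = -2.333

Average = (1/3)(3 + -5 + -5) = -7/3 = -2.333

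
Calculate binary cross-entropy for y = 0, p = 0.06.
L = 0.06188

L = -0·log(0.06) - 1·log(0.94) = -log(0.94) = 0.06188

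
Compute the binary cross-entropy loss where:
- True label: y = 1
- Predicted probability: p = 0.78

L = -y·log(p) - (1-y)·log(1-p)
L = 0.2485

L = -1·log(0.78) - 0·log(0.22) = -log(0.78) = 0.2485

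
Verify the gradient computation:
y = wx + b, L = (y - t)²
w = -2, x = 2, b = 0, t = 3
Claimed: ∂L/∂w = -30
Incorrect

y = (-2)(2) + 0 = -4
∂L/∂y = 2(y - t) = 2(-4 - 3) = -14
∂y/∂w = x = 2
∂L/∂w = -14 × 2 = -28

Claimed value: -30
Incorrect: The correct gradient is -28.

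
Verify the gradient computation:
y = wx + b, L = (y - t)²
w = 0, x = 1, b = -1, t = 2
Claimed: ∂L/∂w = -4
Incorrect

y = (0)(1) + -1 = -1
∂L/∂y = 2(y - t) = 2(-1 - 2) = -6
∂y/∂w = x = 1
∂L/∂w = -6 × 1 = -6

Claimed value: -4
Incorrect: The correct gradient is -6.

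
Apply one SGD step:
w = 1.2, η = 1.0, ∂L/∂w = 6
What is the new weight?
w_new = -4.8

w_new = w - η·∂L/∂w = 1.2 - 1.0×(6) = 1.2 - (6) = -4.8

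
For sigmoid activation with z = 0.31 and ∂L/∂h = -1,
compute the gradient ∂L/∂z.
∂L/∂z = -0.2441

σ(0.31) = 0.5769
σ'(0.31) = σ(0.31)(1 - σ(0.31)) = 0.5769 × 0.4231 = 0.2441
∂L/∂z = ∂L/∂h · σ'(z) = -1 × 0.2441 = -0.2441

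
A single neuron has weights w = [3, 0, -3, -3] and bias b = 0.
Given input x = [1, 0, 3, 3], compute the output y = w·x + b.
y = -15

y = (3)(1) + (0)(0) + (-3)(3) + (-3)(3) + 0 = -15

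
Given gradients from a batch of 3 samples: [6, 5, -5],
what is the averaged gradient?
Average gradient = 2

Average = (1/3)(6 + 5 + -5) = 6/3 = 2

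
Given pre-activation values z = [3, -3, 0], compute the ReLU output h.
h = [3, 0, 0]

ReLU applied element-wise: max(0,3)=3, max(0,-3)=0, max(0,0)=0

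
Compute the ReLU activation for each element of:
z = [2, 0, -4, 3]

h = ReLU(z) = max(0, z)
h = [2, 0, 0, 3]

ReLU applied element-wise: max(0,2)=2, max(0,0)=0, max(0,-4)=0, max(0,3)=3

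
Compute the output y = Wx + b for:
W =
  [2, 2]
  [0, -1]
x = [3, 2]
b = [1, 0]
y = [11, -2]

Wx = [2×3 + 2×2, 0×3 + -1×2]
   = [10, -2]
y = Wx + b = [10 + 1, -2 + 0] = [11, -2]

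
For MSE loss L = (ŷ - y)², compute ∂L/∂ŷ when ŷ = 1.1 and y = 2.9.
∂L/∂ŷ = -3.6

∂L/∂ŷ = 2(ŷ - y) = 2(1.1 - 2.9) = 2(-1.8) = -3.6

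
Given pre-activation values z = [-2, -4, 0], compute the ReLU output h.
h = [0, 0, 0]

ReLU applied element-wise: max(0,-2)=0, max(0,-4)=0, max(0,0)=0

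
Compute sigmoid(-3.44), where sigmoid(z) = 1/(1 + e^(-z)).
0.03107

sigmoid(-3.44) = 1/(1 + e^(3.44)) = 1/(1 + 31.19) = 0.03107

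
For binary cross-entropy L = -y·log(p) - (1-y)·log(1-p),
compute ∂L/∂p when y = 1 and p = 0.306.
∂L/∂p = -3.268

∂L/∂p = -y/p + (1-y)/(1-p) = -1/0.306 + 0 = -3.268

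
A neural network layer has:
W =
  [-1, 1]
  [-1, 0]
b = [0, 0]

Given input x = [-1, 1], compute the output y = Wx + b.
y = [2, 1]

Wx = [-1×-1 + 1×1, -1×-1 + 0×1]
   = [2, 1]
y = Wx + b = [2 + 0, 1 + 0] = [2, 1]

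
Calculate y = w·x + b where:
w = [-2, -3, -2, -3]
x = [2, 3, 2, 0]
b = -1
y = -18

y = (-2)(2) + (-3)(3) + (-2)(2) + (-3)(0) + -1 = -18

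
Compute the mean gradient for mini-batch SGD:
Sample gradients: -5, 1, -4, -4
Average gradient = -3

Average = (1/4)(-5 + 1 + -4 + -4) = -12/4 = -3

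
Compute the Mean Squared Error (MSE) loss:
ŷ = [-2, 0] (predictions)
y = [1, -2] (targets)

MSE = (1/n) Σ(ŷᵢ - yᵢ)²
MSE = 6.5

MSE = (1/2)((-2-1)² + (0--2)²) = (1/2)(9 + 4) = 6.5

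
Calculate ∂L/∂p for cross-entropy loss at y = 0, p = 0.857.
∂L/∂p = 6.993

∂L/∂p = -y/p + (1-y)/(1-p) = 0 + 1/0.143 = 6.993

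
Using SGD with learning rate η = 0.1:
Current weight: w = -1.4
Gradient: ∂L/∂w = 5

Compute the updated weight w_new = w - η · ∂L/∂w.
w_new = -1.9

w_new = w - η·∂L/∂w = -1.4 - 0.1×(5) = -1.4 - (0.5) = -1.9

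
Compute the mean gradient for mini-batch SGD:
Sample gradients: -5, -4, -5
Average gradient = -4.667

Average = (1/3)(-5 + -4 + -5) = -14/3 = -4.667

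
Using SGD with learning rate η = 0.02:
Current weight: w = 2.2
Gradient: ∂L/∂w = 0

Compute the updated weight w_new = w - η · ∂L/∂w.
w_new = 2.2

w_new = w - η·∂L/∂w = 2.2 - 0.02×(0) = 2.2 - (0) = 2.2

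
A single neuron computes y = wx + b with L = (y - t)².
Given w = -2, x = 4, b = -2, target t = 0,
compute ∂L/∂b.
∂L/∂b = -20

y = wx + b = (-2)(4) + -2 = -10
∂L/∂y = 2(y - t) = 2(-10 - 0) = -20
∂y/∂b = 1
∂L/∂b = ∂L/∂y · ∂y/∂b = -20 × 1 = -20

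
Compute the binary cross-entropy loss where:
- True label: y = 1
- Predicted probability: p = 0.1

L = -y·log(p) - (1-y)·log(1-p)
L = 2.303

L = -1·log(0.1) - 0·log(0.9) = -log(0.1) = 2.303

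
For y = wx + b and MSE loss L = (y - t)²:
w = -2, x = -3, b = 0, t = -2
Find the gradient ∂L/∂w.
∂L/∂w = -48

y = wx + b = (-2)(-3) + 0 = 6
∂L/∂y = 2(y - t) = 2(6 - -2) = 16
∂y/∂w = x = -3
∂L/∂w = ∂L/∂y · ∂y/∂w = 16 × -3 = -48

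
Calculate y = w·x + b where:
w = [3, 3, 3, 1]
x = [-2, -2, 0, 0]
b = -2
y = -14

y = (3)(-2) + (3)(-2) + (3)(0) + (1)(0) + -2 = -14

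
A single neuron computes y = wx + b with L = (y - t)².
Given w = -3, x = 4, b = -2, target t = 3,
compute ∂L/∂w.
∂L/∂w = -136

y = wx + b = (-3)(4) + -2 = -14
∂L/∂y = 2(y - t) = 2(-14 - 3) = -34
∂y/∂w = x = 4
∂L/∂w = ∂L/∂y · ∂y/∂w = -34 × 4 = -136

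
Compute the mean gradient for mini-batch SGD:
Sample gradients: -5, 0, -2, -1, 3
Average gradient = -1

Average = (1/5)(-5 + 0 + -2 + -1 + 3) = -5/5 = -1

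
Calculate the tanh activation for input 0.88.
0.7064

tanh(0.88) = (e^(0.88) - e^(-0.88))/(e^(0.88) + e^(-0.88)) = 0.7064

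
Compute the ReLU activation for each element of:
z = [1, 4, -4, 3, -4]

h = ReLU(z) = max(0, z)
h = [1, 4, 0, 3, 0]

ReLU applied element-wise: max(0,1)=1, max(0,4)=4, max(0,-4)=0, max(0,3)=3, max(0,-4)=0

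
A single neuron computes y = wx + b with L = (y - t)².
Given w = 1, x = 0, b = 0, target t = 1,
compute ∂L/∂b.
∂L/∂b = -2

y = wx + b = (1)(0) + 0 = 0
∂L/∂y = 2(y - t) = 2(0 - 1) = -2
∂y/∂b = 1
∂L/∂b = ∂L/∂y · ∂y/∂b = -2 × 1 = -2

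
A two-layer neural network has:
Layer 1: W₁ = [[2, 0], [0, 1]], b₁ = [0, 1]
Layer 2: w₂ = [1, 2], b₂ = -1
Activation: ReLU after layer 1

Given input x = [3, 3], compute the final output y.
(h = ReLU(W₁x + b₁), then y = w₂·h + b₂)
y = 13

Layer 1 pre-activation: z₁ = [6, 4]
After ReLU: h = [6, 4]
Layer 2 output: y = 1×6 + 2×4 + -1 = 13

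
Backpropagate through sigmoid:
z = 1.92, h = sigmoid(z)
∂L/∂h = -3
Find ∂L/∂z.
∂L/∂z = -0.3345

σ(1.92) = 0.8721
σ'(1.92) = σ(1.92)(1 - σ(1.92)) = 0.8721 × 0.1279 = 0.1115
∂L/∂z = ∂L/∂h · σ'(z) = -3 × 0.1115 = -0.3345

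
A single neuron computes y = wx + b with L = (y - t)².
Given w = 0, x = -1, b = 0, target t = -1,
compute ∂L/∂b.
∂L/∂b = 2

y = wx + b = (0)(-1) + 0 = 0
∂L/∂y = 2(y - t) = 2(0 - -1) = 2
∂y/∂b = 1
∂L/∂b = ∂L/∂y · ∂y/∂b = 2 × 1 = 2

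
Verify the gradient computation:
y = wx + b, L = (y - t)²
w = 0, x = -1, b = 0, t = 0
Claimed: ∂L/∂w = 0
Correct

y = (0)(-1) + 0 = 0
∂L/∂y = 2(y - t) = 2(0 - 0) = 0
∂y/∂w = x = -1
∂L/∂w = 0 × -1 = 0

Claimed value: 0
Correct: The correct gradient is 0.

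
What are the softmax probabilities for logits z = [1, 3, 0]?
p = [0.1142, 0.8438, 0.042]

exp(z) = [2.718, 20.09, 1]
Sum = 23.8
p = [0.1142, 0.8438, 0.042]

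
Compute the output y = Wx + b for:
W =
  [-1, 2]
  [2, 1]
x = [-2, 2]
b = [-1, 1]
y = [5, -1]

Wx = [-1×-2 + 2×2, 2×-2 + 1×2]
   = [6, -2]
y = Wx + b = [6 + -1, -2 + 1] = [5, -1]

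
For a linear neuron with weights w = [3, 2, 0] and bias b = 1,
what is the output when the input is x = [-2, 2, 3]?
y = -1

y = (3)(-2) + (2)(2) + (0)(3) + 1 = -1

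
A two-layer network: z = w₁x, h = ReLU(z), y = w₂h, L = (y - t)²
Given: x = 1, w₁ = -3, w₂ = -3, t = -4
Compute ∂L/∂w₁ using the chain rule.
∂L/∂w₁ = 0

Forward pass:
z = w₁x = -3×1 = -3
h = ReLU(-3) = 0
y = w₂h = -3×0 = 0

Backward pass:
∂L/∂y = 2(y - t) = 2(0 - -4) = 8
∂y/∂h = w₂ = -3
∂h/∂z = 0 (ReLU derivative)
∂z/∂w₁ = x = 1

∂L/∂w₁ = 8 × -3 × 0 × 1 = 0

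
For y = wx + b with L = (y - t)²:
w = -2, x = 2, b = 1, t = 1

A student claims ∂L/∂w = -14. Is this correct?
Incorrect

y = (-2)(2) + 1 = -3
∂L/∂y = 2(y - t) = 2(-3 - 1) = -8
∂y/∂w = x = 2
∂L/∂w = -8 × 2 = -16

Claimed value: -14
Incorrect: The correct gradient is -16.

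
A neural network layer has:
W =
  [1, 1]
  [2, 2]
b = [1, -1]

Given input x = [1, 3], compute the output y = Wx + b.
y = [5, 7]

Wx = [1×1 + 1×3, 2×1 + 2×3]
   = [4, 8]
y = Wx + b = [4 + 1, 8 + -1] = [5, 7]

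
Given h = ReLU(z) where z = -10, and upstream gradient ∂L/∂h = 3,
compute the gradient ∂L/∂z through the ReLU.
∂L/∂z = 0

h = ReLU(-10) = 0
Since z < 0: ∂h/∂z = 0
∂L/∂z = ∂L/∂h · ∂h/∂z = 3 × 0 = 0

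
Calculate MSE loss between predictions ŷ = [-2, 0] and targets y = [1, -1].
MSE = 5

MSE = (1/2)((-2-1)² + (0--1)²) = (1/2)(9 + 1) = 5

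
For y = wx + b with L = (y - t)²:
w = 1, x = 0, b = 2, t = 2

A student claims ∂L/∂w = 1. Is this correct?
Incorrect

y = (1)(0) + 2 = 2
∂L/∂y = 2(y - t) = 2(2 - 2) = 0
∂y/∂w = x = 0
∂L/∂w = 0 × 0 = 0

Claimed value: 1
Incorrect: The correct gradient is 0.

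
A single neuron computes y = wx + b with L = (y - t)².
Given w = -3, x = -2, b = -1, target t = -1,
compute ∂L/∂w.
∂L/∂w = -24

y = wx + b = (-3)(-2) + -1 = 5
∂L/∂y = 2(y - t) = 2(5 - -1) = 12
∂y/∂w = x = -2
∂L/∂w = ∂L/∂y · ∂y/∂w = 12 × -2 = -24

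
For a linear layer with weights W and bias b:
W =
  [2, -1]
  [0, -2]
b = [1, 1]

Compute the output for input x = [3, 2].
y = [5, -3]

Wx = [2×3 + -1×2, 0×3 + -2×2]
   = [4, -4]
y = Wx + b = [4 + 1, -4 + 1] = [5, -3]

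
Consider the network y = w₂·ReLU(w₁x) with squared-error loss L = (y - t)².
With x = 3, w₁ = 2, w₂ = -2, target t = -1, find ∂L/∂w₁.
∂L/∂w₁ = 132

Forward pass:
z = w₁x = 2×3 = 6
h = ReLU(6) = 6
y = w₂h = -2×6 = -12

Backward pass:
∂L/∂y = 2(y - t) = 2(-12 - -1) = -22
∂y/∂h = w₂ = -2
∂h/∂z = 1 (ReLU derivative)
∂z/∂w₁ = x = 3

∂L/∂w₁ = -22 × -2 × 1 × 3 = 132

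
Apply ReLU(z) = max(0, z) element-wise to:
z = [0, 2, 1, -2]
h = [0, 2, 1, 0]

ReLU applied element-wise: max(0,0)=0, max(0,2)=2, max(0,1)=1, max(0,-2)=0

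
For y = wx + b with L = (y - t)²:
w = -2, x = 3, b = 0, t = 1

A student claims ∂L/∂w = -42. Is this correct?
Correct

y = (-2)(3) + 0 = -6
∂L/∂y = 2(y - t) = 2(-6 - 1) = -14
∂y/∂w = x = 3
∂L/∂w = -14 × 3 = -42

Claimed value: -42
Correct: The correct gradient is -42.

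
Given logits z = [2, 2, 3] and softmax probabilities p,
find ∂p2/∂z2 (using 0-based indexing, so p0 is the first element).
∂p2/∂z2 = 0.2442

p = softmax(z) = [0.2119, 0.2119, 0.5761]
p2 = 0.5761

∂p2/∂z2 = p2(1 - p2) = 0.5761 × (1 - 0.5761) = 0.2442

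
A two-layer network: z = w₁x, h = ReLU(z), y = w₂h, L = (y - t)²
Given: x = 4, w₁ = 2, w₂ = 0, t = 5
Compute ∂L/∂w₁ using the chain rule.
∂L/∂w₁ = 0

Forward pass:
z = w₁x = 2×4 = 8
h = ReLU(8) = 8
y = w₂h = 0×8 = 0

Backward pass:
∂L/∂y = 2(y - t) = 2(0 - 5) = -10
∂y/∂h = w₂ = 0
∂h/∂z = 1 (ReLU derivative)
∂z/∂w₁ = x = 4

∂L/∂w₁ = -10 × 0 × 1 × 4 = 0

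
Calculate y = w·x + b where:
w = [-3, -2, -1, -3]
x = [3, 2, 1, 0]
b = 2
y = -12

y = (-3)(3) + (-2)(2) + (-1)(1) + (-3)(0) + 2 = -12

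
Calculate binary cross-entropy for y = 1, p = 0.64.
L = 0.4463

L = -1·log(0.64) - 0·log(0.36) = -log(0.64) = 0.4463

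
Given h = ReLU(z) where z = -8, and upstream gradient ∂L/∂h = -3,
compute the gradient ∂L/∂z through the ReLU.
∂L/∂z = 0

h = ReLU(-8) = 0
Since z < 0: ∂h/∂z = 0
∂L/∂z = ∂L/∂h · ∂h/∂z = -3 × 0 = 0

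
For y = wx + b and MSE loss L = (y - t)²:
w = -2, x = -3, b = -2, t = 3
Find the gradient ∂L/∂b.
∂L/∂b = 2

y = wx + b = (-2)(-3) + -2 = 4
∂L/∂y = 2(y - t) = 2(4 - 3) = 2
∂y/∂b = 1
∂L/∂b = ∂L/∂y · ∂y/∂b = 2 × 1 = 2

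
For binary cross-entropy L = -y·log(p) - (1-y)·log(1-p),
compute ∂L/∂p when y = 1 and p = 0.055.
∂L/∂p = -18.18

∂L/∂p = -y/p + (1-y)/(1-p) = -1/0.055 + 0 = -18.18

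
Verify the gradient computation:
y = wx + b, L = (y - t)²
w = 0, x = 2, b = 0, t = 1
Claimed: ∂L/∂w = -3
Incorrect

y = (0)(2) + 0 = 0
∂L/∂y = 2(y - t) = 2(0 - 1) = -2
∂y/∂w = x = 2
∂L/∂w = -2 × 2 = -4

Claimed value: -3
Incorrect: The correct gradient is -4.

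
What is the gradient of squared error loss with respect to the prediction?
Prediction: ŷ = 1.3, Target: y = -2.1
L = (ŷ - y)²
∂L/∂ŷ = 6.8

∂L/∂ŷ = 2(ŷ - y) = 2(1.3 - -2.1) = 2(3.4) = 6.8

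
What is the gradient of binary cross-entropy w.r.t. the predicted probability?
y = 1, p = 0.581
∂L/∂p = -1.721

∂L/∂p = -y/p + (1-y)/(1-p) = -1/0.581 + 0 = -1.721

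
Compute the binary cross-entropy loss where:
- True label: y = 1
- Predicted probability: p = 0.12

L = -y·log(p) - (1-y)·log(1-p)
L = 2.12

L = -1·log(0.12) - 0·log(0.88) = -log(0.12) = 2.12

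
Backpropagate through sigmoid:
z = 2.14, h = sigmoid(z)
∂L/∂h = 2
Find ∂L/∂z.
∂L/∂z = 0.1884

σ(2.14) = 0.8947
σ'(2.14) = σ(2.14)(1 - σ(2.14)) = 0.8947 × 0.1053 = 0.09419
∂L/∂z = ∂L/∂h · σ'(z) = 2 × 0.09419 = 0.1884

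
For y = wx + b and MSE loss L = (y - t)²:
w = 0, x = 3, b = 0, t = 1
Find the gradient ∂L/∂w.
∂L/∂w = -6

y = wx + b = (0)(3) + 0 = 0
∂L/∂y = 2(y - t) = 2(0 - 1) = -2
∂y/∂w = x = 3
∂L/∂w = ∂L/∂y · ∂y/∂w = -2 × 3 = -6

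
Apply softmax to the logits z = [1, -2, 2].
p = [0.2654, 0.0132, 0.7214]

exp(z) = [2.718, 0.1353, 7.389]
Sum = 10.24
p = [0.2654, 0.0132, 0.7214]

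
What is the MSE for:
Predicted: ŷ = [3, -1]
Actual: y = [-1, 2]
MSE = 12.5

MSE = (1/2)((3--1)² + (-1-2)²) = (1/2)(16 + 9) = 12.5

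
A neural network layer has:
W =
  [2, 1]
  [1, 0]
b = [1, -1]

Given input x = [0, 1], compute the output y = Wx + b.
y = [2, -1]

Wx = [2×0 + 1×1, 1×0 + 0×1]
   = [1, 0]
y = Wx + b = [1 + 1, 0 + -1] = [2, -1]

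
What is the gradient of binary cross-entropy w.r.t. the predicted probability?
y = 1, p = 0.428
∂L/∂p = -2.336

∂L/∂p = -y/p + (1-y)/(1-p) = -1/0.428 + 0 = -2.336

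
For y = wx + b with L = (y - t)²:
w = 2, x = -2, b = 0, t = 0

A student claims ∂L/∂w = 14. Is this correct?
Incorrect

y = (2)(-2) + 0 = -4
∂L/∂y = 2(y - t) = 2(-4 - 0) = -8
∂y/∂w = x = -2
∂L/∂w = -8 × -2 = 16

Claimed value: 14
Incorrect: The correct gradient is 16.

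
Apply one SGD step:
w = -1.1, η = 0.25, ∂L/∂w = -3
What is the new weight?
w_new = -0.35

w_new = w - η·∂L/∂w = -1.1 - 0.25×(-3) = -1.1 - (-0.75) = -0.35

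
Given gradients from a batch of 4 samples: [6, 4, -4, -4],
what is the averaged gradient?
Average gradient = 0.5

Average = (1/4)(6 + 4 + -4 + -4) = 2/4 = 0.5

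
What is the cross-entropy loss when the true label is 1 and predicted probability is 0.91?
L = 0.09431

L = -1·log(0.91) - 0·log(0.09) = -log(0.91) = 0.09431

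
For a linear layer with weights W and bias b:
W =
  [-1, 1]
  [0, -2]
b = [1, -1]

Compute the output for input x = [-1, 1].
y = [3, -3]

Wx = [-1×-1 + 1×1, 0×-1 + -2×1]
   = [2, -2]
y = Wx + b = [2 + 1, -2 + -1] = [3, -3]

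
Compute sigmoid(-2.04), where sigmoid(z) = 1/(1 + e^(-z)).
0.1151

sigmoid(-2.04) = 1/(1 + e^(2.04)) = 1/(1 + 7.691) = 0.1151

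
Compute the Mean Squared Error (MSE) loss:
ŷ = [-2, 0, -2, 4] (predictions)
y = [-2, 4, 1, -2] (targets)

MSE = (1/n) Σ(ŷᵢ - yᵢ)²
MSE = 15.25

MSE = (1/4)((-2--2)² + (0-4)² + (-2-1)² + (4--2)²) = (1/4)(0 + 16 + 9 + 36) = 15.25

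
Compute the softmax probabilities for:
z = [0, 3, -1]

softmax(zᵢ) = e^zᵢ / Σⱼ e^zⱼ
p = [0.0466, 0.9362, 0.0171]

exp(z) = [1, 20.09, 0.3679]
Sum = 21.45
p = [0.0466, 0.9362, 0.0171]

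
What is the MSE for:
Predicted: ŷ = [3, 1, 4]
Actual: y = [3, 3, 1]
MSE = 4.333

MSE = (1/3)((3-3)² + (1-3)² + (4-1)²) = (1/3)(0 + 4 + 9) = 4.333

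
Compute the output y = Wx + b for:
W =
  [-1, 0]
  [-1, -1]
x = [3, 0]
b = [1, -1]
y = [-2, -4]

Wx = [-1×3 + 0×0, -1×3 + -1×0]
   = [-3, -3]
y = Wx + b = [-3 + 1, -3 + -1] = [-2, -4]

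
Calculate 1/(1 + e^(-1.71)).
0.8468

sigmoid(1.71) = 1/(1 + e^(-1.71)) = 1/(1 + 0.1809) = 0.8468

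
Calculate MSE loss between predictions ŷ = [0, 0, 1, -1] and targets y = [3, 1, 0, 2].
MSE = 5

MSE = (1/4)((0-3)² + (0-1)² + (1-0)² + (-1-2)²) = (1/4)(9 + 1 + 1 + 9) = 5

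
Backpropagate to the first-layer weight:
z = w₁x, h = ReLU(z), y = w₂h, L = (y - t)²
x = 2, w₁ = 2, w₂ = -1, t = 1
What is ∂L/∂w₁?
∂L/∂w₁ = 20

Forward pass:
z = w₁x = 2×2 = 4
h = ReLU(4) = 4
y = w₂h = -1×4 = -4

Backward pass:
∂L/∂y = 2(y - t) = 2(-4 - 1) = -10
∂y/∂h = w₂ = -1
∂h/∂z = 1 (ReLU derivative)
∂z/∂w₁ = x = 2

∂L/∂w₁ = -10 × -1 × 1 × 2 = 20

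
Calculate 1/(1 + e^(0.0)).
0.5

sigmoid(0.0) = 1/(1 + e^(0.0)) = 1/(1 + 1) = 0.5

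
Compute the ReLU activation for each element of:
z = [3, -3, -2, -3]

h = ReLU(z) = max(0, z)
h = [3, 0, 0, 0]

ReLU applied element-wise: max(0,3)=3, max(0,-3)=0, max(0,-2)=0, max(0,-3)=0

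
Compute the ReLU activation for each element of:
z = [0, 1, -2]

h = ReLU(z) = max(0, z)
h = [0, 1, 0]

ReLU applied element-wise: max(0,0)=0, max(0,1)=1, max(0,-2)=0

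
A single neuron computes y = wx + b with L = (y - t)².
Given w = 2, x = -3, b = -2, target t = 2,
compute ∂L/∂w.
∂L/∂w = 60

y = wx + b = (2)(-3) + -2 = -8
∂L/∂y = 2(y - t) = 2(-8 - 2) = -20
∂y/∂w = x = -3
∂L/∂w = ∂L/∂y · ∂y/∂w = -20 × -3 = 60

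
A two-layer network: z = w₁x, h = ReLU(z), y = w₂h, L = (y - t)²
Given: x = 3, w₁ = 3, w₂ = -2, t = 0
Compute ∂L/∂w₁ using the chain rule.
∂L/∂w₁ = 216

Forward pass:
z = w₁x = 3×3 = 9
h = ReLU(9) = 9
y = w₂h = -2×9 = -18

Backward pass:
∂L/∂y = 2(y - t) = 2(-18 - 0) = -36
∂y/∂h = w₂ = -2
∂h/∂z = 1 (ReLU derivative)
∂z/∂w₁ = x = 3

∂L/∂w₁ = -36 × -2 × 1 × 3 = 216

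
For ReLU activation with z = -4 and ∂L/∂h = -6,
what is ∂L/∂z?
∂L/∂z = 0

h = ReLU(-4) = 0
Since z < 0: ∂h/∂z = 0
∂L/∂z = ∂L/∂h · ∂h/∂z = -6 × 0 = 0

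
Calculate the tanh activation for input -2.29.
-0.9797

tanh(-2.29) = (e^(-2.29) - e^(2.29))/(e^(-2.29) + e^(2.29)) = -0.9797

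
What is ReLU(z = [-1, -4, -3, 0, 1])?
h = [0, 0, 0, 0, 1]

ReLU applied element-wise: max(0,-1)=0, max(0,-4)=0, max(0,-3)=0, max(0,0)=0, max(0,1)=1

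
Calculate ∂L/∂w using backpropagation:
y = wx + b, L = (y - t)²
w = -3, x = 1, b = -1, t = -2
∂L/∂w = -4

y = wx + b = (-3)(1) + -1 = -4
∂L/∂y = 2(y - t) = 2(-4 - -2) = -4
∂y/∂w = x = 1
∂L/∂w = ∂L/∂y · ∂y/∂w = -4 × 1 = -4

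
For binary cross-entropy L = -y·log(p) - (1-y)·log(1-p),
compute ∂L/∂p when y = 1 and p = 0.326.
∂L/∂p = -3.067

∂L/∂p = -y/p + (1-y)/(1-p) = -1/0.326 + 0 = -3.067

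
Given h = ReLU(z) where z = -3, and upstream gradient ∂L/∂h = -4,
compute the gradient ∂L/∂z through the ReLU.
∂L/∂z = 0

h = ReLU(-3) = 0
Since z < 0: ∂h/∂z = 0
∂L/∂z = ∂L/∂h · ∂h/∂z = -4 × 0 = 0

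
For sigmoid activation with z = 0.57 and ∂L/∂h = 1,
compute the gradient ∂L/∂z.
∂L/∂z = 0.2307

σ(0.57) = 0.6388
σ'(0.57) = σ(0.57)(1 - σ(0.57)) = 0.6388 × 0.3612 = 0.2307
∂L/∂z = ∂L/∂h · σ'(z) = 1 × 0.2307 = 0.2307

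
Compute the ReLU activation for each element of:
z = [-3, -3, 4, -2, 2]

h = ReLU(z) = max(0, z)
h = [0, 0, 4, 0, 2]

ReLU applied element-wise: max(0,-3)=0, max(0,-3)=0, max(0,4)=4, max(0,-2)=0, max(0,2)=2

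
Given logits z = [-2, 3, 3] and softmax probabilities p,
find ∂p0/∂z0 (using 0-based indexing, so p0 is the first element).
∂p0/∂z0 = 0.003346

p = softmax(z) = [0.003358, 0.4983, 0.4983]
p0 = 0.003358

∂p0/∂z0 = p0(1 - p0) = 0.003358 × (1 - 0.003358) = 0.003346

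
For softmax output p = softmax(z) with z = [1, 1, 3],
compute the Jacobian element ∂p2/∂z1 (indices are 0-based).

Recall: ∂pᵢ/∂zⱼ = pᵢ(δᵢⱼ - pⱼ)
∂p2/∂z1 = -0.08382

p = softmax(z) = [0.1065, 0.1065, 0.787]
p2 = 0.787, p1 = 0.1065

∂p2/∂z1 = -p2 × p1 = -0.787 × 0.1065 = -0.08382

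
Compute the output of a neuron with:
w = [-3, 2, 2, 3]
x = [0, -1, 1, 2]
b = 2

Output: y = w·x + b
y = 8

y = (-3)(0) + (2)(-1) + (2)(1) + (3)(2) + 2 = 8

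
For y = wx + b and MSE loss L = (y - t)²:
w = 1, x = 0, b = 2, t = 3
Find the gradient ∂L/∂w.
∂L/∂w = 0

y = wx + b = (1)(0) + 2 = 2
∂L/∂y = 2(y - t) = 2(2 - 3) = -2
∂y/∂w = x = 0
∂L/∂w = ∂L/∂y · ∂y/∂w = -2 × 0 = 0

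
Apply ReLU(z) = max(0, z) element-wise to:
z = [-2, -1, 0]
h = [0, 0, 0]

ReLU applied element-wise: max(0,-2)=0, max(0,-1)=0, max(0,0)=0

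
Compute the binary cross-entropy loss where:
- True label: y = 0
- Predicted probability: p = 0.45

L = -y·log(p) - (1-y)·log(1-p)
L = 0.5978

L = -0·log(0.45) - 1·log(0.55) = -log(0.55) = 0.5978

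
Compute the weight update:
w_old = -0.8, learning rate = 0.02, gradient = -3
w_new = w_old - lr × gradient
w_new = -0.74

w_new = w - η·∂L/∂w = -0.8 - 0.02×(-3) = -0.8 - (-0.06) = -0.74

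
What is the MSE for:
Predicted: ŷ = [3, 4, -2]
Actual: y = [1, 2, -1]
MSE = 3

MSE = (1/3)((3-1)² + (4-2)² + (-2--1)²) = (1/3)(4 + 4 + 1) = 3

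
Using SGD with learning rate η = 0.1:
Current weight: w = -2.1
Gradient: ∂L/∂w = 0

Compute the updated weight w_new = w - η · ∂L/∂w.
w_new = -2.1

w_new = w - η·∂L/∂w = -2.1 - 0.1×(0) = -2.1 - (0) = -2.1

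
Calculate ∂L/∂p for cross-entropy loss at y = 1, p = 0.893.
∂L/∂p = -1.12

∂L/∂p = -y/p + (1-y)/(1-p) = -1/0.893 + 0 = -1.12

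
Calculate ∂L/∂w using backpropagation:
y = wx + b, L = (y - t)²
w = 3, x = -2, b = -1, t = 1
∂L/∂w = 32

y = wx + b = (3)(-2) + -1 = -7
∂L/∂y = 2(y - t) = 2(-7 - 1) = -16
∂y/∂w = x = -2
∂L/∂w = ∂L/∂y · ∂y/∂w = -16 × -2 = 32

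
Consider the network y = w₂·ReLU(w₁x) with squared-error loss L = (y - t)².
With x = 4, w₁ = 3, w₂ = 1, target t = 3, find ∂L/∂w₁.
∂L/∂w₁ = 72

Forward pass:
z = w₁x = 3×4 = 12
h = ReLU(12) = 12
y = w₂h = 1×12 = 12

Backward pass:
∂L/∂y = 2(y - t) = 2(12 - 3) = 18
∂y/∂h = w₂ = 1
∂h/∂z = 1 (ReLU derivative)
∂z/∂w₁ = x = 4

∂L/∂w₁ = 18 × 1 × 1 × 4 = 72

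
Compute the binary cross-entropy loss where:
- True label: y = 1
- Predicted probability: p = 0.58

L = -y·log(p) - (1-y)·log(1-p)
L = 0.5447

L = -1·log(0.58) - 0·log(0.42) = -log(0.58) = 0.5447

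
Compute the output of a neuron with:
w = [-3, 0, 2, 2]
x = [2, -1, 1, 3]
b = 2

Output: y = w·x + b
y = 4

y = (-3)(2) + (0)(-1) + (2)(1) + (2)(3) + 2 = 4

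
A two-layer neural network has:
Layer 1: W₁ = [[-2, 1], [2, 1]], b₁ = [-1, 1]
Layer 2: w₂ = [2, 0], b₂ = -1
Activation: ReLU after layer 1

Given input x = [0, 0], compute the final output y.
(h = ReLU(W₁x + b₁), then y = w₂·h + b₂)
y = -1

Layer 1 pre-activation: z₁ = [-1, 1]
After ReLU: h = [0, 1]
Layer 2 output: y = 2×0 + 0×1 + -1 = -1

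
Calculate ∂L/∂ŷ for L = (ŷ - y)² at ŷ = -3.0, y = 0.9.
∂L/∂ŷ = -7.8

∂L/∂ŷ = 2(ŷ - y) = 2(-3.0 - 0.9) = 2(-3.9) = -7.8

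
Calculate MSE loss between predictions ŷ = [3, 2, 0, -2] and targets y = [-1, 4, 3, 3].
MSE = 13.5

MSE = (1/4)((3--1)² + (2-4)² + (0-3)² + (-2-3)²) = (1/4)(16 + 4 + 9 + 25) = 13.5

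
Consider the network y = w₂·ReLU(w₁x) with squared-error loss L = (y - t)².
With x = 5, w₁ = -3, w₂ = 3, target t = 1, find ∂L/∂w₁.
∂L/∂w₁ = 0

Forward pass:
z = w₁x = -3×5 = -15
h = ReLU(-15) = 0
y = w₂h = 3×0 = 0

Backward pass:
∂L/∂y = 2(y - t) = 2(0 - 1) = -2
∂y/∂h = w₂ = 3
∂h/∂z = 0 (ReLU derivative)
∂z/∂w₁ = x = 5

∂L/∂w₁ = -2 × 3 × 0 × 5 = 0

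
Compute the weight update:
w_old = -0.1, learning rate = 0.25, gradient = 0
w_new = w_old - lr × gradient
w_new = -0.1

w_new = w - η·∂L/∂w = -0.1 - 0.25×(0) = -0.1 - (0) = -0.1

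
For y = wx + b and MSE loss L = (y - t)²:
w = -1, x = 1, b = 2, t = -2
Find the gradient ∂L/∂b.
∂L/∂b = 6

y = wx + b = (-1)(1) + 2 = 1
∂L/∂y = 2(y - t) = 2(1 - -2) = 6
∂y/∂b = 1
∂L/∂b = ∂L/∂y · ∂y/∂b = 6 × 1 = 6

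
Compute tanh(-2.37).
-0.9827

tanh(-2.37) = (e^(-2.37) - e^(2.37))/(e^(-2.37) + e^(2.37)) = -0.9827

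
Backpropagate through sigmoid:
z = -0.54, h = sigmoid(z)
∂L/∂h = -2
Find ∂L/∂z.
∂L/∂z = -0.4653

σ(-0.54) = 0.3682
σ'(-0.54) = σ(-0.54)(1 - σ(-0.54)) = 0.3682 × 0.6318 = 0.2326
∂L/∂z = ∂L/∂h · σ'(z) = -2 × 0.2326 = -0.4653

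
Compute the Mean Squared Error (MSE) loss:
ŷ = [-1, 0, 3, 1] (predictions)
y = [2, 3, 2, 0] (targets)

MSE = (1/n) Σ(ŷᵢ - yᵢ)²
MSE = 5

MSE = (1/4)((-1-2)² + (0-3)² + (3-2)² + (1-0)²) = (1/4)(9 + 9 + 1 + 1) = 5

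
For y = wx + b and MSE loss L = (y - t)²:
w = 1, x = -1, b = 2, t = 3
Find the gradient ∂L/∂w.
∂L/∂w = 4

y = wx + b = (1)(-1) + 2 = 1
∂L/∂y = 2(y - t) = 2(1 - 3) = -4
∂y/∂w = x = -1
∂L/∂w = ∂L/∂y · ∂y/∂w = -4 × -1 = 4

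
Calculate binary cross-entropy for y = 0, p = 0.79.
L = 1.561

L = -0·log(0.79) - 1·log(0.21) = -log(0.21) = 1.561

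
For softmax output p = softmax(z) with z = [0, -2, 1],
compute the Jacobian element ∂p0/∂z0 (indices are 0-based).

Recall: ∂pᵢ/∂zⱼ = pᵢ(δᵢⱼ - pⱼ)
∂p0/∂z0 = 0.1922

p = softmax(z) = [0.2595, 0.03512, 0.7054]
p0 = 0.2595

∂p0/∂z0 = p0(1 - p0) = 0.2595 × (1 - 0.2595) = 0.1922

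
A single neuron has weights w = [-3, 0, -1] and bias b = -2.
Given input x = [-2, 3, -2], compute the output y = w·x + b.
y = 6

y = (-3)(-2) + (0)(3) + (-1)(-2) + -2 = 6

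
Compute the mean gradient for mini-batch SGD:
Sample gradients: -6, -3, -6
Average gradient = -5

Average = (1/3)(-6 + -3 + -6) = -15/3 = -5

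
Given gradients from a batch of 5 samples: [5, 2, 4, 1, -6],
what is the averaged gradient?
Average gradient = 1.2

Average = (1/5)(5 + 2 + 4 + 1 + -6) = 6/5 = 1.2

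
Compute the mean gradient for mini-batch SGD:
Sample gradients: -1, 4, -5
Average gradient = -0.6667

Average = (1/3)(-1 + 4 + -5) = -2/3 = -0.6667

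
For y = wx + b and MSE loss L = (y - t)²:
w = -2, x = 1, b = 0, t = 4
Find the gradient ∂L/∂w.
∂L/∂w = -12

y = wx + b = (-2)(1) + 0 = -2
∂L/∂y = 2(y - t) = 2(-2 - 4) = -12
∂y/∂w = x = 1
∂L/∂w = ∂L/∂y · ∂y/∂w = -12 × 1 = -12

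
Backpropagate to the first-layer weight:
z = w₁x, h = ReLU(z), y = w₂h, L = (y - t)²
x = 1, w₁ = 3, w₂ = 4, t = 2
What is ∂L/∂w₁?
∂L/∂w₁ = 80

Forward pass:
z = w₁x = 3×1 = 3
h = ReLU(3) = 3
y = w₂h = 4×3 = 12

Backward pass:
∂L/∂y = 2(y - t) = 2(12 - 2) = 20
∂y/∂h = w₂ = 4
∂h/∂z = 1 (ReLU derivative)
∂z/∂w₁ = x = 1

∂L/∂w₁ = 20 × 4 × 1 × 1 = 80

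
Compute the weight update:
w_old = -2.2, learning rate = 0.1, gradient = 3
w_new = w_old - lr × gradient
w_new = -2.5

w_new = w - η·∂L/∂w = -2.2 - 0.1×(3) = -2.2 - (0.3) = -2.5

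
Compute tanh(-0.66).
-0.5784

tanh(-0.66) = (e^(-0.66) - e^(0.66))/(e^(-0.66) + e^(0.66)) = -0.5784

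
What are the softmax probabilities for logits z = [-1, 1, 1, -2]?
p = [0.0619, 0.4576, 0.4576, 0.0228]

exp(z) = [0.3679, 2.718, 2.718, 0.1353]
Sum = 5.94
p = [0.0619, 0.4576, 0.4576, 0.0228]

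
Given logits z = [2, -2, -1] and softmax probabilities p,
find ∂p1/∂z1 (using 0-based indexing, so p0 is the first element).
∂p1/∂z1 = 0.01685

p = softmax(z) = [0.9362, 0.01715, 0.04661]
p1 = 0.01715

∂p1/∂z1 = p1(1 - p1) = 0.01715 × (1 - 0.01715) = 0.01685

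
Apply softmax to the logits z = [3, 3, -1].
p = [0.4955, 0.4955, 0.0091]

exp(z) = [20.09, 20.09, 0.3679]
Sum = 40.54
p = [0.4955, 0.4955, 0.0091]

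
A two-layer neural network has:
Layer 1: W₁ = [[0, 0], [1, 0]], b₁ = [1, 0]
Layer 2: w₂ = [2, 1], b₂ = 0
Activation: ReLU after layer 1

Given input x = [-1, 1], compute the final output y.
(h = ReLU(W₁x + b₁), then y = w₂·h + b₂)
y = 2

Layer 1 pre-activation: z₁ = [1, -1]
After ReLU: h = [1, 0]
Layer 2 output: y = 2×1 + 1×0 + 0 = 2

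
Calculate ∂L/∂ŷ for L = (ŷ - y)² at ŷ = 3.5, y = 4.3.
∂L/∂ŷ = -1.6

∂L/∂ŷ = 2(ŷ - y) = 2(3.5 - 4.3) = 2(-0.8) = -1.6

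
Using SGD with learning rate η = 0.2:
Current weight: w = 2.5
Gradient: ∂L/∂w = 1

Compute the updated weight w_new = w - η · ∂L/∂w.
w_new = 2.3

w_new = w - η·∂L/∂w = 2.5 - 0.2×(1) = 2.5 - (0.2) = 2.3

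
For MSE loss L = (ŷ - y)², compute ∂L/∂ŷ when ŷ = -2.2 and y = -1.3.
∂L/∂ŷ = -1.8

∂L/∂ŷ = 2(ŷ - y) = 2(-2.2 - -1.3) = 2(-0.9) = -1.8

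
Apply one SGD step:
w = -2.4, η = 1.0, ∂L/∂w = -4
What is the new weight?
w_new = 1.6

w_new = w - η·∂L/∂w = -2.4 - 1.0×(-4) = -2.4 - (-4) = 1.6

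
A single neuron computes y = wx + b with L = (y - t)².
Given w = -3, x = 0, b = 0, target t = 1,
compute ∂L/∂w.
∂L/∂w = 0

y = wx + b = (-3)(0) + 0 = 0
∂L/∂y = 2(y - t) = 2(0 - 1) = -2
∂y/∂w = x = 0
∂L/∂w = ∂L/∂y · ∂y/∂w = -2 × 0 = 0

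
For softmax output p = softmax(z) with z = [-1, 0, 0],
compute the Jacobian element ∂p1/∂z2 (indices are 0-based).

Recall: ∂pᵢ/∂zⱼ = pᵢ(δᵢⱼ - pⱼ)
∂p1/∂z2 = -0.1784

p = softmax(z) = [0.1554, 0.4223, 0.4223]
p1 = 0.4223, p2 = 0.4223

∂p1/∂z2 = -p1 × p2 = -0.4223 × 0.4223 = -0.1784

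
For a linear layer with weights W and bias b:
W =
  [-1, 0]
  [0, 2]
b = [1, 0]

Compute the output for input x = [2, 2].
y = [-1, 4]

Wx = [-1×2 + 0×2, 0×2 + 2×2]
   = [-2, 4]
y = Wx + b = [-2 + 1, 4 + 0] = [-1, 4]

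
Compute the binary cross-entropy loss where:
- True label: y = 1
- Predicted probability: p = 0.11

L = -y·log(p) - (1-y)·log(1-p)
L = 2.207

L = -1·log(0.11) - 0·log(0.89) = -log(0.11) = 2.207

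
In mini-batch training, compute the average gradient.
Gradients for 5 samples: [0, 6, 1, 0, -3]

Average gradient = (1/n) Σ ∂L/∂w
Average gradient = 0.8

Average = (1/5)(0 + 6 + 1 + 0 + -3) = 4/5 = 0.8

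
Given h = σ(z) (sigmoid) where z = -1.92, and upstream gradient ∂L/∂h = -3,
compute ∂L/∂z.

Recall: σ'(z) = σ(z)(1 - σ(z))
∂L/∂z = -0.3345

σ(-1.92) = 0.1279
σ'(-1.92) = σ(-1.92)(1 - σ(-1.92)) = 0.1279 × 0.8721 = 0.1115
∂L/∂z = ∂L/∂h · σ'(z) = -3 × 0.1115 = -0.3345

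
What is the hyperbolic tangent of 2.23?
0.9771

tanh(2.23) = (e^(2.23) - e^(-2.23))/(e^(2.23) + e^(-2.23)) = 0.9771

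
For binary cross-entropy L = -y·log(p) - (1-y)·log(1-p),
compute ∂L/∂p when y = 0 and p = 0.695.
∂L/∂p = 3.279

∂L/∂p = -y/p + (1-y)/(1-p) = 0 + 1/0.305 = 3.279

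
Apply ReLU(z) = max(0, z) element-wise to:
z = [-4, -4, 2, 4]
h = [0, 0, 2, 4]

ReLU applied element-wise: max(0,-4)=0, max(0,-4)=0, max(0,2)=2, max(0,4)=4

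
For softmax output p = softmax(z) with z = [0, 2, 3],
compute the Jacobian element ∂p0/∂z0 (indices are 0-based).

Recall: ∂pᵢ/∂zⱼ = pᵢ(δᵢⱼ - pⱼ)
∂p0/∂z0 = 0.03389

p = softmax(z) = [0.03512, 0.2595, 0.7054]
p0 = 0.03512

∂p0/∂z0 = p0(1 - p0) = 0.03512 × (1 - 0.03512) = 0.03389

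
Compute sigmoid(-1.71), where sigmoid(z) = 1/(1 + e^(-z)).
0.1532

sigmoid(-1.71) = 1/(1 + e^(1.71)) = 1/(1 + 5.529) = 0.1532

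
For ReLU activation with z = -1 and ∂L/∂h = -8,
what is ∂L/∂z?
∂L/∂z = 0

h = ReLU(-1) = 0
Since z < 0: ∂h/∂z = 0
∂L/∂z = ∂L/∂h · ∂h/∂z = -8 × 0 = 0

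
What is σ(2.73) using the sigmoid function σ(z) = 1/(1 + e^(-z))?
0.9388

sigmoid(2.73) = 1/(1 + e^(-2.73)) = 1/(1 + 0.06522) = 0.9388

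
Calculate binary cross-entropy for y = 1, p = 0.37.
L = 0.9943

L = -1·log(0.37) - 0·log(0.63) = -log(0.37) = 0.9943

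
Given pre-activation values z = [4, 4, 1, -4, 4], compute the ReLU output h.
h = [4, 4, 1, 0, 4]

ReLU applied element-wise: max(0,4)=4, max(0,4)=4, max(0,1)=1, max(0,-4)=0, max(0,4)=4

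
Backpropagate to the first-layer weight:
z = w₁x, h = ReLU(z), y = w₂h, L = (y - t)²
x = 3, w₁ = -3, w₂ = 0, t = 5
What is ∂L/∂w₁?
∂L/∂w₁ = 0

Forward pass:
z = w₁x = -3×3 = -9
h = ReLU(-9) = 0
y = w₂h = 0×0 = 0

Backward pass:
∂L/∂y = 2(y - t) = 2(0 - 5) = -10
∂y/∂h = w₂ = 0
∂h/∂z = 0 (ReLU derivative)
∂z/∂w₁ = x = 3

∂L/∂w₁ = -10 × 0 × 0 × 3 = 0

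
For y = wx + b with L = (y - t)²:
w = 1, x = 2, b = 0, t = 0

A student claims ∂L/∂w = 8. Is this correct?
Correct

y = (1)(2) + 0 = 2
∂L/∂y = 2(y - t) = 2(2 - 0) = 4
∂y/∂w = x = 2
∂L/∂w = 4 × 2 = 8

Claimed value: 8
Correct: The correct gradient is 8.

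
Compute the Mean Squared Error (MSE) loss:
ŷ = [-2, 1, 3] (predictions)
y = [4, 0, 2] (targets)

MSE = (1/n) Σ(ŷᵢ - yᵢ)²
MSE = 12.67

MSE = (1/3)((-2-4)² + (1-0)² + (3-2)²) = (1/3)(36 + 1 + 1) = 12.67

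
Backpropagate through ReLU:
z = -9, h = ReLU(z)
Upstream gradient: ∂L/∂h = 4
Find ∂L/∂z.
∂L/∂z = 0

h = ReLU(-9) = 0
Since z < 0: ∂h/∂z = 0
∂L/∂z = ∂L/∂h · ∂h/∂z = 4 × 0 = 0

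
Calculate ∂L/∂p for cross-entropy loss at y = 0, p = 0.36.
∂L/∂p = 1.562

∂L/∂p = -y/p + (1-y)/(1-p) = 0 + 1/0.64 = 1.562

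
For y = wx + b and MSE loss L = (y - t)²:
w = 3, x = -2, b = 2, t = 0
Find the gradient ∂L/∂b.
∂L/∂b = -8

y = wx + b = (3)(-2) + 2 = -4
∂L/∂y = 2(y - t) = 2(-4 - 0) = -8
∂y/∂b = 1
∂L/∂b = ∂L/∂y · ∂y/∂b = -8 × 1 = -8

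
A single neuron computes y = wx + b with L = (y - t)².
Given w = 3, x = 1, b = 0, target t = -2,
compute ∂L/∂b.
∂L/∂b = 10

y = wx + b = (3)(1) + 0 = 3
∂L/∂y = 2(y - t) = 2(3 - -2) = 10
∂y/∂b = 1
∂L/∂b = ∂L/∂y · ∂y/∂b = 10 × 1 = 10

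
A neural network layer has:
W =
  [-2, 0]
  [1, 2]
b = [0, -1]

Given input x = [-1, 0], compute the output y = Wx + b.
y = [2, -2]

Wx = [-2×-1 + 0×0, 1×-1 + 2×0]
   = [2, -1]
y = Wx + b = [2 + 0, -1 + -1] = [2, -2]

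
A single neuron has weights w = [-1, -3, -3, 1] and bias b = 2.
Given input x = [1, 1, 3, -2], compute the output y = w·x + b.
y = -13

y = (-1)(1) + (-3)(1) + (-3)(3) + (1)(-2) + 2 = -13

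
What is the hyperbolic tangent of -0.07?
-0.06989

tanh(-0.07) = (e^(-0.07) - e^(0.07))/(e^(-0.07) + e^(0.07)) = -0.06989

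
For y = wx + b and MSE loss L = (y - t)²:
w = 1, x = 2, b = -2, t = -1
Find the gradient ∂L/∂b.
∂L/∂b = 2

y = wx + b = (1)(2) + -2 = 0
∂L/∂y = 2(y - t) = 2(0 - -1) = 2
∂y/∂b = 1
∂L/∂b = ∂L/∂y · ∂y/∂b = 2 × 1 = 2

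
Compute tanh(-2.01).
-0.9647

tanh(-2.01) = (e^(-2.01) - e^(2.01))/(e^(-2.01) + e^(2.01)) = -0.9647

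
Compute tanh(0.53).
0.4854

tanh(0.53) = (e^(0.53) - e^(-0.53))/(e^(0.53) + e^(-0.53)) = 0.4854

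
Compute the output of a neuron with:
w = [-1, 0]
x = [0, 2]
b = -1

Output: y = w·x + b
y = -1

y = (-1)(0) + (0)(2) + -1 = -1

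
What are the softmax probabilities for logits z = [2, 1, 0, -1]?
p = [0.6439, 0.2369, 0.0871, 0.0321]

exp(z) = [7.389, 2.718, 1, 0.3679]
Sum = 11.48
p = [0.6439, 0.2369, 0.0871, 0.0321]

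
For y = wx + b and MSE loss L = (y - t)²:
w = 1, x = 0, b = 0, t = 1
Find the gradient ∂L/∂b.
∂L/∂b = -2

y = wx + b = (1)(0) + 0 = 0
∂L/∂y = 2(y - t) = 2(0 - 1) = -2
∂y/∂b = 1
∂L/∂b = ∂L/∂y · ∂y/∂b = -2 × 1 = -2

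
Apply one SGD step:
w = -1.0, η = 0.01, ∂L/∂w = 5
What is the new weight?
w_new = -1.05

w_new = w - η·∂L/∂w = -1.0 - 0.01×(5) = -1.0 - (0.05) = -1.05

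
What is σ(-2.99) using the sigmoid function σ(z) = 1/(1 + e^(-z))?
0.04788

sigmoid(-2.99) = 1/(1 + e^(2.99)) = 1/(1 + 19.89) = 0.04788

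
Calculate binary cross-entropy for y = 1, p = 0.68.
L = 0.3857

L = -1·log(0.68) - 0·log(0.32) = -log(0.68) = 0.3857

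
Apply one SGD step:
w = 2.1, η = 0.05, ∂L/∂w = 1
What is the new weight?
w_new = 2.05

w_new = w - η·∂L/∂w = 2.1 - 0.05×(1) = 2.1 - (0.05) = 2.05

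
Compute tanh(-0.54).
-0.493

tanh(-0.54) = (e^(-0.54) - e^(0.54))/(e^(-0.54) + e^(0.54)) = -0.493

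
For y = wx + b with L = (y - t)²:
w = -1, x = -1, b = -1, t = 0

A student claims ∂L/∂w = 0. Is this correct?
Correct

y = (-1)(-1) + -1 = 0
∂L/∂y = 2(y - t) = 2(0 - 0) = 0
∂y/∂w = x = -1
∂L/∂w = 0 × -1 = 0

Claimed value: 0
Correct: The correct gradient is 0.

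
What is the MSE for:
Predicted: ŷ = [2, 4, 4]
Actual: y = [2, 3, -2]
MSE = 12.33

MSE = (1/3)((2-2)² + (4-3)² + (4--2)²) = (1/3)(0 + 1 + 36) = 12.33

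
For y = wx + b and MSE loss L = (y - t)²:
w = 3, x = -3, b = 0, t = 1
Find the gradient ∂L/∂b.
∂L/∂b = -20

y = wx + b = (3)(-3) + 0 = -9
∂L/∂y = 2(y - t) = 2(-9 - 1) = -20
∂y/∂b = 1
∂L/∂b = ∂L/∂y · ∂y/∂b = -20 × 1 = -20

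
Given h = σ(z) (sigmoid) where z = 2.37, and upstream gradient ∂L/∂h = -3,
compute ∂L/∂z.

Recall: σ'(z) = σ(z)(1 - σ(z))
∂L/∂z = -0.2345

σ(2.37) = 0.9145
σ'(2.37) = σ(2.37)(1 - σ(2.37)) = 0.9145 × 0.08549 = 0.07818
∂L/∂z = ∂L/∂h · σ'(z) = -3 × 0.07818 = -0.2345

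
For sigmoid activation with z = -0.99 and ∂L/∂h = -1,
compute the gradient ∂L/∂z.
∂L/∂z = -0.1975

σ(-0.99) = 0.2709
σ'(-0.99) = σ(-0.99)(1 - σ(-0.99)) = 0.2709 × 0.7291 = 0.1975
∂L/∂z = ∂L/∂h · σ'(z) = -1 × 0.1975 = -0.1975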